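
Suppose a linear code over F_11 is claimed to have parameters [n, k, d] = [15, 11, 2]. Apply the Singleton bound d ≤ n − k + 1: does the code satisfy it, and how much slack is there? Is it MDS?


Singleton RHS = n − k + 1 = 5, slack = 3, bound satisfied, not MDS.

Singleton bound: d ≤ n − k + 1.
Here n = 15, k = 11, so n − k + 1 = 5.
Given d = 2, check d ≤ 5: YES.
Slack = (n − k + 1) − d = 3.
The code is NOT MDS (slack = 3 > 0).
Description: the claimed parameters are [15, 11, 2]_11; such a code would be non-MDS.


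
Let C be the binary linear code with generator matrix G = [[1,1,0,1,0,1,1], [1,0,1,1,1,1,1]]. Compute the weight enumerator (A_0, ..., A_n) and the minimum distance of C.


Weight distribution: A_0 = 1, A_3 = 1, A_5 = 1, A_6 = 1. Minimum distance d = 3.

Enumerate all 2^2 = 4 messages m ∈ F_2^2.
For each, compute codeword c = mG in F_2^7, then tally its weight.
  m = 00 → c = 0000000, weight = 0.
  m = 10 → c = 1101011, weight = 5.
  m = 01 → c = 1011111, weight = 6.
  m = 11 → c = 0110100, weight = 3.
Tally weights:
  weight 0: 1 codewords.
  weight 3: 1 codewords.
  weight 5: 1 codewords.
  weight 6: 1 codewords.
Minimum distance d = smallest w > 0 with A_w > 0 = 3.
Sanity: Σ A_w = 4 = 2^2 = 4 ✓.


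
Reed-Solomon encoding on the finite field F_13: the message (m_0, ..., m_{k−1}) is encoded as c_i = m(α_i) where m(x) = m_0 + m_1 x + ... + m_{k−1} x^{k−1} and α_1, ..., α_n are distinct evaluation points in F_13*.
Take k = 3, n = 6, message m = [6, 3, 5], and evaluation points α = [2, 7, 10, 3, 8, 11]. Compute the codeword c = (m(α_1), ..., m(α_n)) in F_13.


c = [6, 12, 3, 8, 12, 7]

Message polynomial: m(x) = 6 + 3·x + 5·x^2 (mod 13).
For each evaluation point α_i, compute m(α_i) mod 13:
  α_1 = 2: Horner steps 5 → 0 → 6, so m(2) = 6.
  α_2 = 7: Horner steps 5 → 12 → 12, so m(7) = 12.
  α_3 = 10: Horner steps 5 → 1 → 3, so m(10) = 3.
  α_4 = 3: Horner steps 5 → 5 → 8, so m(3) = 8.
  α_5 = 8: Horner steps 5 → 4 → 12, so m(8) = 12.
  α_6 = 11: Horner steps 5 → 6 → 7, so m(11) = 7.
Codeword c = [6, 12, 3, 8, 12, 7] ∈ F_13^6.


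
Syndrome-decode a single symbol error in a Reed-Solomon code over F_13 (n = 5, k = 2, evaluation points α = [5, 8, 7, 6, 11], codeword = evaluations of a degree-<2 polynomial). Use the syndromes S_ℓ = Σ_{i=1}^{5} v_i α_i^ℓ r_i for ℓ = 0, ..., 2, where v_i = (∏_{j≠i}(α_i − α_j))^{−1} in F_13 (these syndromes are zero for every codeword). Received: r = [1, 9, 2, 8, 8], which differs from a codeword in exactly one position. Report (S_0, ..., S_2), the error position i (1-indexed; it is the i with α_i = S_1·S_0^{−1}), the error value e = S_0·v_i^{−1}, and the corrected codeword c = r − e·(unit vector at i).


S = (12, 2, 9), error at position 5, error magnitude e = 4, c = [1, 9, 2, 8, 4].

Step 1: column multipliers v_i = (∏_{j≠i}(α_i − α_j))^{−1} mod 13.
  i = 1 (α = 5): (5−8)(5−7)(5−6)(5−11) = (−3)·(−2)·(−1)·(−6) = 36 ≡ 10, so v_1 = 10^{−1} = 4 (mod 13).
  i = 2 (α = 8): (8−5)(8−7)(8−6)(8−11) = 3·1·2·(−3) = −18 ≡ 8, so v_2 = 8^{−1} = 5 (mod 13).
  i = 3 (α = 7): (7−5)(7−8)(7−6)(7−11) = 2·(−1)·1·(−4) = 8 ≡ 8, so v_3 = 8^{−1} = 5 (mod 13).
  i = 4 (α = 6): (6−5)(6−8)(6−7)(6−11) = 1·(−2)·(−1)·(−5) = −10 ≡ 3, so v_4 = 3^{−1} = 9 (mod 13).
  i = 5 (α = 11): (11−5)(11−8)(11−7)(11−6) = 6·3·4·5 = 360 ≡ 9, so v_5 = 9^{−1} = 3 (mod 13).
  v = [4, 5, 5, 9, 3].
Step 2: syndromes of r = [1, 9, 2, 8, 8] (all sums mod 13).
  S_0 = Σ v_i r_i = 4·1 + 5·9 + 5·2 + 9·8 + 3·8 = 155 ≡ 12.
  S_1 = Σ v_i α_i r_i = 4·5·1 + 5·8·9 + 5·7·2 + 9·6·8 + 3·11·8 = 1146 ≡ 2.
  α_i^2 mod 13 = [12, 12, 10, 10, 4].
  S_2 = Σ v_i α_i^2 r_i = 4·12·1 + 5·12·9 + 5·10·2 + 9·10·8 + 3·4·8 = 1504 ≡ 9.
  S = (12, 2, 9) ≠ 0, so r is not a codeword (an error is present).
Step 3: locate the error. For a single error e at position i, S_ℓ = v_i·e·α_i^ℓ, so α_err = S_1/S_0.
  S_0^{−1} = 12^{−1} = 12 (mod 13), so α_err = 2·12 = 24 ≡ 11 = α_5. Error position i = 5.
  Consistency check: S_2/S_1 = 9·7 = 63 ≡ 11 = α_err ✓ (single-error assumption holds).
Step 4: error magnitude e = S_0/v_5 = S_0·∏_{j≠5}(α_5 − α_j) = 12·9 = 108 ≡ 4 (mod 13).
Step 5: correct position 5: c_5 = r_5 − e = 8 − 4 ≡ 4 (mod 13). Hence c = [1, 9, 2, 8, 4].
  Check: interpolating c through the α_i gives m(x) = 5 + 7·x (degree < 2) with m(α_i) = c_i for every i, so c is indeed a codeword.


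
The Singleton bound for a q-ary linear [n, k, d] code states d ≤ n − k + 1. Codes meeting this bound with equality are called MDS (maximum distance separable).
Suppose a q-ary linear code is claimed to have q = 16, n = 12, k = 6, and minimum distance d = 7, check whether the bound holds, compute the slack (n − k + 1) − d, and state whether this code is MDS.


Singleton RHS = n − k + 1 = 7, slack = 0, bound satisfied, MDS.

Singleton bound: d ≤ n − k + 1.
Here n = 12, k = 6, so n − k + 1 = 7.
Given d = 7, check d ≤ 7: YES.
Slack = (n − k + 1) − d = 0.
The code is MDS (slack = 0).
Description: the claimed parameters are [12, 6, 7]_16; such a code would be MDS (meets Singleton bound).


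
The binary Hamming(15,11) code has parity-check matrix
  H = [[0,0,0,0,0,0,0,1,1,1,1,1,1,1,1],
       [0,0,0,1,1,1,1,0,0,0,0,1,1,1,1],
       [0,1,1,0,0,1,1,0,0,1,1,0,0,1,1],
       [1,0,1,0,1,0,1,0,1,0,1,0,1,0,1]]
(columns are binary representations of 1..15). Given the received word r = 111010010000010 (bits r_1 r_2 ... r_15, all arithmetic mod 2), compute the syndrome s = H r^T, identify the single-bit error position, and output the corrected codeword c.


s = (0, 0, 1, 1)^T, error position = 3, corrected codeword c = 110010010000010

Compute s = H r^T mod 2 one row at a time:
  s_1 = 1 + 0 + 0 + 0 + 0 + 0 + 1 + 0 = 2 ≡ 0 (mod 2).
  s_2 = 0 + 1 + 0 + 0 + 0 + 0 + 1 + 0 = 2 ≡ 0 (mod 2).
  s_3 = 1 + 1 + 0 + 0 + 0 + 0 + 1 + 0 = 3 ≡ 1 (mod 2).
  s_4 = 1 + 1 + 1 + 0 + 0 + 0 + 0 + 0 = 3 ≡ 1 (mod 2).
s = (0, 0, 1, 1)^T — this equals column 3 of H (binary 0011), so error is at position 3.
Correct: flip bit 3 of r = 111010010000010 to get c = 110010010000010.


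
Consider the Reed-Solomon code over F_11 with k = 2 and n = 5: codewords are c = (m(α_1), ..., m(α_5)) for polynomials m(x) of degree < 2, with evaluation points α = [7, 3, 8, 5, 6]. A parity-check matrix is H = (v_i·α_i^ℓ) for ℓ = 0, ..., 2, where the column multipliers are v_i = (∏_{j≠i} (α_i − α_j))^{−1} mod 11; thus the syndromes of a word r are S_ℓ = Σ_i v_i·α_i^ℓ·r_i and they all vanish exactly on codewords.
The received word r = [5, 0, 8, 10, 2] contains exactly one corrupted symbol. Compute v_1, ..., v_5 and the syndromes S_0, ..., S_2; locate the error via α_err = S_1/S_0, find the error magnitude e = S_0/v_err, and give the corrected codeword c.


S = (4, 1, 3), error at position 2, error magnitude e = 7, c = [5, 4, 8, 10, 2].

Step 1: column multipliers v_i = (∏_{j≠i}(α_i − α_j))^{−1} mod 11.
  i = 1 (α = 7): (7−3)(7−8)(7−5)(7−6) = 4·(−1)·2·1 = −8 ≡ 3, so v_1 = 3^{−1} = 4 (mod 11).
  i = 2 (α = 3): (3−7)(3−8)(3−5)(3−6) = (−4)·(−5)·(−2)·(−3) = 120 ≡ 10, so v_2 = 10^{−1} = 10 (mod 11).
  i = 3 (α = 8): (8−7)(8−3)(8−5)(8−6) = 1·5·3·2 = 30 ≡ 8, so v_3 = 8^{−1} = 7 (mod 11).
  i = 4 (α = 5): (5−7)(5−3)(5−8)(5−6) = (−2)·2·(−3)·(−1) = −12 ≡ 10, so v_4 = 10^{−1} = 10 (mod 11).
  i = 5 (α = 6): (6−7)(6−3)(6−8)(6−5) = (−1)·3·(−2)·1 = 6 ≡ 6, so v_5 = 6^{−1} = 2 (mod 11).
  v = [4, 10, 7, 10, 2].
Step 2: syndromes of r = [5, 0, 8, 10, 2] (all sums mod 11).
  S_0 = Σ v_i r_i = 4·5 + 10·0 + 7·8 + 10·10 + 2·2 = 180 ≡ 4.
  S_1 = Σ v_i α_i r_i = 4·7·5 + 10·3·0 + 7·8·8 + 10·5·10 + 2·6·2 = 1112 ≡ 1.
  α_i^2 mod 11 = [5, 9, 9, 3, 3].
  S_2 = Σ v_i α_i^2 r_i = 4·5·5 + 10·9·0 + 7·9·8 + 10·3·10 + 2·3·2 = 916 ≡ 3.
  S = (4, 1, 3) ≠ 0, so r is not a codeword (an error is present).
Step 3: locate the error. For a single error e at position i, S_ℓ = v_i·e·α_i^ℓ, so α_err = S_1/S_0.
  S_0^{−1} = 4^{−1} = 3 (mod 11), so α_err = 1·3 = 3 ≡ 3 = α_2. Error position i = 2.
  Consistency check: S_2/S_1 = 3·1 = 3 ≡ 3 = α_err ✓ (single-error assumption holds).
Step 4: error magnitude e = S_0/v_2 = S_0·∏_{j≠2}(α_2 − α_j) = 4·10 = 40 ≡ 7 (mod 11).
Step 5: correct position 2: c_2 = r_2 − e = 0 − 7 ≡ 4 (mod 11). Hence c = [5, 4, 8, 10, 2].
  Check: interpolating c through the α_i gives m(x) = 6 + 3·x (degree < 2) with m(α_i) = c_i for every i, so c is indeed a codeword.


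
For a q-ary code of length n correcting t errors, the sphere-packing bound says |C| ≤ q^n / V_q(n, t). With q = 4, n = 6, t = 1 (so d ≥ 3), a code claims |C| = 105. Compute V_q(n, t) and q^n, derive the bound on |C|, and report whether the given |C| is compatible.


V_q(n, t) = 19, q^n = 4096, Hamming bound = 215, |C| = 105 ≤ bound (satisfied).

Step 1: Compute V_q(n, t) = Σ_{j=0}^1 C(n, j) (q−1)^j.
  j = 0: C(6,0)·(3)^0 = 1·1 = 1.
  j = 1: C(6,1)·(3)^1 = 6·3 = 18.
  V_q(n, t) = 1 + 18 = 19.
Step 2: q^n = 4^6 = 4096.
Step 3: Hamming bound ⌊q^n / V_q(n,t)⌋ = ⌊4096/19⌋ = 215.
Step 4: Compare |C| = 105 to 215: satisfied.
The claimed |C| lies below the Hamming bound.


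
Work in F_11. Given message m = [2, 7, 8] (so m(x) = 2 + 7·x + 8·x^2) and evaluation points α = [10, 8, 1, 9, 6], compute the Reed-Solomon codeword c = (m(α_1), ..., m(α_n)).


c = [3, 9, 6, 9, 2]

Message polynomial: m(x) = 2 + 7·x + 8·x^2 (mod 11).
For each evaluation point α_i, compute m(α_i) mod 11:
  α_1 = 10: Horner steps 8 → 10 → 3, so m(10) = 3.
  α_2 = 8: Horner steps 8 → 5 → 9, so m(8) = 9.
  α_3 = 1: Horner steps 8 → 4 → 6, so m(1) = 6.
  α_4 = 9: Horner steps 8 → 2 → 9, so m(9) = 9.
  α_5 = 6: Horner steps 8 → 0 → 2, so m(6) = 2.
Codeword c = [3, 9, 6, 9, 2] ∈ F_11^5.


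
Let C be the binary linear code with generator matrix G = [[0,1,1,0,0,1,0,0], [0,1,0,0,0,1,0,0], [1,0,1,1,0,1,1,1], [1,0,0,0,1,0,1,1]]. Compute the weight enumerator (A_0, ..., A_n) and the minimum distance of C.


Weight distribution: A_0 = 1, A_1 = 1, A_2 = 1, A_3 = 3, A_4 = 3, A_5 = 3, A_6 = 3, A_7 = 1. Minimum distance d = 1.

Enumerate all 2^4 = 16 messages m ∈ F_2^4.
For each, compute codeword c = mG in F_2^8, then tally its weight.
  m = 0000 → c = 00000000, weight = 0.
  m = 1000 → c = 01100100, weight = 3.
  m = 0100 → c = 01000100, weight = 2.
  m = 1100 → c = 00100000, weight = 1.
  m = 0010 → c = 10110111, weight = 6.
  m = 1010 → c = 11010011, weight = 5.
  m = 0110 → c = 11110011, weight = 6.
  m = 1110 → c = 10010111, weight = 5.
  m = 0001 → c = 10001011, weight = 4.
  m = 1001 → c = 11101111, weight = 7.
  m = 0101 → c = 11001111, weight = 6.
  m = 1101 → c = 10101011, weight = 5.
  m = 0011 → c = 00111100, weight = 4.
  m = 1011 → c = 01011000, weight = 3.
  m = 0111 → c = 01111000, weight = 4.
  m = 1111 → c = 00011100, weight = 3.
Tally weights:
  weight 0: 1 codewords.
  weight 1: 1 codewords.
  weight 2: 1 codewords.
  weight 3: 3 codewords.
  weight 4: 3 codewords.
  weight 5: 3 codewords.
  weight 6: 3 codewords.
  weight 7: 1 codewords.
Minimum distance d = smallest w > 0 with A_w > 0 = 1.
Sanity: Σ A_w = 16 = 2^4 = 16 ✓.


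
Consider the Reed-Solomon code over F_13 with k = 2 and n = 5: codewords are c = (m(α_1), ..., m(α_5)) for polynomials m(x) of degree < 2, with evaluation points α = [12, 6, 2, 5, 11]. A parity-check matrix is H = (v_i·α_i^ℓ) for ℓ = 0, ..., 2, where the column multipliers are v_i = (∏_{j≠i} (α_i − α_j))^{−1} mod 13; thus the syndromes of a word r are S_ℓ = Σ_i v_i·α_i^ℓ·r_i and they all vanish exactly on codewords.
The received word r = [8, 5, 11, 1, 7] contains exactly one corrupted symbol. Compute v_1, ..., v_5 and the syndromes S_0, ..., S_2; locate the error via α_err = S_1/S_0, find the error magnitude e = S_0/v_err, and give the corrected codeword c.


S = (1, 6, 10), error at position 2, error magnitude e = 3, c = [8, 2, 11, 1, 7].

Step 1: column multipliers v_i = (∏_{j≠i}(α_i − α_j))^{−1} mod 13.
  i = 1 (α = 12): (12−6)(12−2)(12−5)(12−11) = 6·10·7·1 = 420 ≡ 4, so v_1 = 4^{−1} = 10 (mod 13).
  i = 2 (α = 6): (6−12)(6−2)(6−5)(6−11) = (−6)·4·1·(−5) = 120 ≡ 3, so v_2 = 3^{−1} = 9 (mod 13).
  i = 3 (α = 2): (2−12)(2−6)(2−5)(2−11) = (−10)·(−4)·(−3)·(−9) = 1080 ≡ 1, so v_3 = 1^{−1} = 1 (mod 13).
  i = 4 (α = 5): (5−12)(5−6)(5−2)(5−11) = (−7)·(−1)·3·(−6) = −126 ≡ 4, so v_4 = 4^{−1} = 10 (mod 13).
  i = 5 (α = 11): (11−12)(11−6)(11−2)(11−5) = (−1)·5·9·6 = −270 ≡ 3, so v_5 = 3^{−1} = 9 (mod 13).
  v = [10, 9, 1, 10, 9].
Step 2: syndromes of r = [8, 5, 11, 1, 7] (all sums mod 13).
  S_0 = Σ v_i r_i = 10·8 + 9·5 + 1·11 + 10·1 + 9·7 = 209 ≡ 1.
  S_1 = Σ v_i α_i r_i = 10·12·8 + 9·6·5 + 1·2·11 + 10·5·1 + 9·11·7 = 1995 ≡ 6.
  α_i^2 mod 13 = [1, 10, 4, 12, 4].
  S_2 = Σ v_i α_i^2 r_i = 10·1·8 + 9·10·5 + 1·4·11 + 10·12·1 + 9·4·7 = 946 ≡ 10.
  S = (1, 6, 10) ≠ 0, so r is not a codeword (an error is present).
Step 3: locate the error. For a single error e at position i, S_ℓ = v_i·e·α_i^ℓ, so α_err = S_1/S_0.
  S_0^{−1} = 1^{−1} = 1 (mod 13), so α_err = 6·1 = 6 ≡ 6 = α_2. Error position i = 2.
  Consistency check: S_2/S_1 = 10·11 = 110 ≡ 6 = α_err ✓ (single-error assumption holds).
Step 4: error magnitude e = S_0/v_2 = S_0·∏_{j≠2}(α_2 − α_j) = 1·3 = 3 ≡ 3 (mod 13).
Step 5: correct position 2: c_2 = r_2 − e = 5 − 3 ≡ 2 (mod 13). Hence c = [8, 2, 11, 1, 7].
  Check: interpolating c through the α_i gives m(x) = 9 + 1·x (degree < 2) with m(α_i) = c_i for every i, so c is indeed a codeword.


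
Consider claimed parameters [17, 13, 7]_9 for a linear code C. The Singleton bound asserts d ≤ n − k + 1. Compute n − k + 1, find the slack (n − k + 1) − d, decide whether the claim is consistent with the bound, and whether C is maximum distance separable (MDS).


Singleton RHS = n − k + 1 = 5, slack = -2, bound violated (no such code; not MDS).

Singleton bound: d ≤ n − k + 1.
Here n = 17, k = 13, so n − k + 1 = 5.
Given d = 7, check d ≤ 5: NO.
Slack = (n − k + 1) − d = -2.
The slack is negative: d = 7 exceeds n − k + 1 = 5 by 2, so the Singleton bound is violated and no linear [17, 13, 7]_9 code can exist. In particular it is not MDS (MDS requires d = n − k + 1 exactly).
Description: the claimed parameters are [17, 13, 7]_9; such a code would be impossible (violates the Singleton bound).


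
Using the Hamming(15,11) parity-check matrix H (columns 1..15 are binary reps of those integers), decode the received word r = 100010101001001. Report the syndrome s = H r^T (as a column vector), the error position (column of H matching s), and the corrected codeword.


s = (1, 0, 0, 1)^T, error position = 9, corrected codeword c = 100010100001001

Compute s = H r^T mod 2 one row at a time:
  s_1 = 0 + 1 + 0 + 0 + 1 + 0 + 0 + 1 = 3 ≡ 1 (mod 2).
  s_2 = 0 + 1 + 0 + 1 + 1 + 0 + 0 + 1 = 4 ≡ 0 (mod 2).
  s_3 = 0 + 0 + 0 + 1 + 0 + 0 + 0 + 1 = 2 ≡ 0 (mod 2).
  s_4 = 1 + 0 + 1 + 1 + 1 + 0 + 0 + 1 = 5 ≡ 1 (mod 2).
s = (1, 0, 0, 1)^T — this equals column 9 of H (binary 1001), so error is at position 9.
Correct: flip bit 9 of r = 100010101001001 to get c = 100010100001001.


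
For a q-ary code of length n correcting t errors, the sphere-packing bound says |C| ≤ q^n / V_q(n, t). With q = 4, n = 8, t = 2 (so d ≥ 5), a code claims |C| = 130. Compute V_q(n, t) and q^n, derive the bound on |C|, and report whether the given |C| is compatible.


V_q(n, t) = 277, q^n = 65536, Hamming bound = 236, |C| = 130 ≤ bound (satisfied).

Step 1: Compute V_q(n, t) = Σ_{j=0}^2 C(n, j) (q−1)^j.
  j = 0: C(8,0)·(3)^0 = 1·1 = 1.
  j = 1: C(8,1)·(3)^1 = 8·3 = 24.
  j = 2: C(8,2)·(3)^2 = 28·9 = 252.
  V_q(n, t) = 1 + 24 + 252 = 277.
Step 2: q^n = 4^8 = 65536.
Step 3: Hamming bound ⌊q^n / V_q(n,t)⌋ = ⌊65536/277⌋ = 236.
Step 4: Compare |C| = 130 to 236: satisfied.
The claimed |C| lies below the Hamming bound.


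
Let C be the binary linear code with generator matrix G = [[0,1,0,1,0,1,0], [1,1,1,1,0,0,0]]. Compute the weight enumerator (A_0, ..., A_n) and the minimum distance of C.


Weight distribution: A_0 = 1, A_3 = 2, A_4 = 1. Minimum distance d = 3.

Enumerate all 2^2 = 4 messages m ∈ F_2^2.
For each, compute codeword c = mG in F_2^7, then tally its weight.
  m = 00 → c = 0000000, weight = 0.
  m = 10 → c = 0101010, weight = 3.
  m = 01 → c = 1111000, weight = 4.
  m = 11 → c = 1010010, weight = 3.
Tally weights:
  weight 0: 1 codewords.
  weight 3: 2 codewords.
  weight 4: 1 codewords.
Minimum distance d = smallest w > 0 with A_w > 0 = 3.
Sanity: Σ A_w = 4 = 2^2 = 4 ✓.


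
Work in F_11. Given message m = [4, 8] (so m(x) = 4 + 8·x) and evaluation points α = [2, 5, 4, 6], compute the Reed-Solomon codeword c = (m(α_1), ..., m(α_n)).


c = [9, 0, 3, 8]

Message polynomial: m(x) = 4 + 8·x (mod 11).
For each evaluation point α_i, compute m(α_i) mod 11:
  α_1 = 2: Horner steps 8 → 9, so m(2) = 9.
  α_2 = 5: Horner steps 8 → 0, so m(5) = 0.
  α_3 = 4: Horner steps 8 → 3, so m(4) = 3.
  α_4 = 6: Horner steps 8 → 8, so m(6) = 8.
Codeword c = [9, 0, 3, 8] ∈ F_11^4.


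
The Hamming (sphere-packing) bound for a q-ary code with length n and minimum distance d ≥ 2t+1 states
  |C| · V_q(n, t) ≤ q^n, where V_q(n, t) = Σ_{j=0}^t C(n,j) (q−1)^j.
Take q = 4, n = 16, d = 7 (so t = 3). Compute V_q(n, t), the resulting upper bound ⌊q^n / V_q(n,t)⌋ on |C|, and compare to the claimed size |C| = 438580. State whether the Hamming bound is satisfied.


V_q(n, t) = 16249, q^n = 4294967296, Hamming bound = 264321, |C| = 438580 > bound (violated).

Step 1: Compute V_q(n, t) = Σ_{j=0}^3 C(n, j) (q−1)^j.
  j = 0: C(16,0)·(3)^0 = 1·1 = 1.
  j = 1: C(16,1)·(3)^1 = 16·3 = 48.
  j = 2: C(16,2)·(3)^2 = 120·9 = 1080.
  j = 3: C(16,3)·(3)^3 = 560·27 = 15120.
  V_q(n, t) = 1 + 48 + 1080 + 15120 = 16249.
Step 2: q^n = 4^16 = 4294967296.
Step 3: Hamming bound ⌊q^n / V_q(n,t)⌋ = ⌊4294967296/16249⌋ = 264321.
Step 4: Compare |C| = 438580 to 264321: violated.
The claimed |C| lies above the Hamming bound, so no 4-ary code of length 16 with d ≥ 7 can have 438580 codewords.


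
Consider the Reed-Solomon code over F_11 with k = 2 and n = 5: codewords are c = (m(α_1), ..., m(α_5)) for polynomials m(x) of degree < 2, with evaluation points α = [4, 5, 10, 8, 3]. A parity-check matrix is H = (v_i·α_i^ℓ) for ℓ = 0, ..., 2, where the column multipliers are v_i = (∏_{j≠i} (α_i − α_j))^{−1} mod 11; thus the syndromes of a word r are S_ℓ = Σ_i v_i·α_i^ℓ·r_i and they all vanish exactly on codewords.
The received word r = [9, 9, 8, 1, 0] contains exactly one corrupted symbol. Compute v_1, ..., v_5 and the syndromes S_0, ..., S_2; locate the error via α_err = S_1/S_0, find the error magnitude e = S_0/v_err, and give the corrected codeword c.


S = (3, 4, 9), error at position 2, error magnitude e = 2, c = [9, 7, 8, 1, 0].

Step 1: column multipliers v_i = (∏_{j≠i}(α_i − α_j))^{−1} mod 11.
  i = 1 (α = 4): (4−5)(4−10)(4−8)(4−3) = (−1)·(−6)·(−4)·1 = −24 ≡ 9, so v_1 = 9^{−1} = 5 (mod 11).
  i = 2 (α = 5): (5−4)(5−10)(5−8)(5−3) = 1·(−5)·(−3)·2 = 30 ≡ 8, so v_2 = 8^{−1} = 7 (mod 11).
  i = 3 (α = 10): (10−4)(10−5)(10−8)(10−3) = 6·5·2·7 = 420 ≡ 2, so v_3 = 2^{−1} = 6 (mod 11).
  i = 4 (α = 8): (8−4)(8−5)(8−10)(8−3) = 4·3·(−2)·5 = −120 ≡ 1, so v_4 = 1^{−1} = 1 (mod 11).
  i = 5 (α = 3): (3−4)(3−5)(3−10)(3−8) = (−1)·(−2)·(−7)·(−5) = 70 ≡ 4, so v_5 = 4^{−1} = 3 (mod 11).
  v = [5, 7, 6, 1, 3].
Step 2: syndromes of r = [9, 9, 8, 1, 0] (all sums mod 11).
  S_0 = Σ v_i r_i = 5·9 + 7·9 + 6·8 + 1·1 + 3·0 = 157 ≡ 3.
  S_1 = Σ v_i α_i r_i = 5·4·9 + 7·5·9 + 6·10·8 + 1·8·1 + 3·3·0 = 983 ≡ 4.
  α_i^2 mod 11 = [5, 3, 1, 9, 9].
  S_2 = Σ v_i α_i^2 r_i = 5·5·9 + 7·3·9 + 6·1·8 + 1·9·1 + 3·9·0 = 471 ≡ 9.
  S = (3, 4, 9) ≠ 0, so r is not a codeword (an error is present).
Step 3: locate the error. For a single error e at position i, S_ℓ = v_i·e·α_i^ℓ, so α_err = S_1/S_0.
  S_0^{−1} = 3^{−1} = 4 (mod 11), so α_err = 4·4 = 16 ≡ 5 = α_2. Error position i = 2.
  Consistency check: S_2/S_1 = 9·3 = 27 ≡ 5 = α_err ✓ (single-error assumption holds).
Step 4: error magnitude e = S_0/v_2 = S_0·∏_{j≠2}(α_2 − α_j) = 3·8 = 24 ≡ 2 (mod 11).
Step 5: correct position 2: c_2 = r_2 − e = 9 − 2 ≡ 7 (mod 11). Hence c = [9, 7, 8, 1, 0].
  Check: interpolating c through the α_i gives m(x) = 6 + 9·x (degree < 2) with m(α_i) = c_i for every i, so c is indeed a codeword.


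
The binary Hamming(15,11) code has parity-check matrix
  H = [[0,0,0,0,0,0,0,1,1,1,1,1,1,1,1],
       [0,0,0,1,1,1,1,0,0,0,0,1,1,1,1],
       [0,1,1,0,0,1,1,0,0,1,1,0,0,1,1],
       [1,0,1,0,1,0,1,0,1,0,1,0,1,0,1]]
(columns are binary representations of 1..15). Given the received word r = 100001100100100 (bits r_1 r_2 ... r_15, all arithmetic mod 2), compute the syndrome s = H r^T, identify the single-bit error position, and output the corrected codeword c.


s = (0, 1, 1, 1)^T, error position = 7, corrected codeword c = 100001000100100

Compute s = H r^T mod 2 one row at a time:
  s_1 = 0 + 0 + 1 + 0 + 0 + 1 + 0 + 0 = 2 ≡ 0 (mod 2).
  s_2 = 0 + 0 + 1 + 1 + 0 + 1 + 0 + 0 = 3 ≡ 1 (mod 2).
  s_3 = 0 + 0 + 1 + 1 + 1 + 0 + 0 + 0 = 3 ≡ 1 (mod 2).
  s_4 = 1 + 0 + 0 + 1 + 0 + 0 + 1 + 0 = 3 ≡ 1 (mod 2).
s = (0, 1, 1, 1)^T — this equals column 7 of H (binary 0111), so error is at position 7.
Correct: flip bit 7 of r = 100001100100100 to get c = 100001000100100.


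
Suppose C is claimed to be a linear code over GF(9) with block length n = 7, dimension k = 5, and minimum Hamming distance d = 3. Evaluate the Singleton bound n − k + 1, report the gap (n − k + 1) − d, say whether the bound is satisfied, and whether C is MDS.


Singleton RHS = n − k + 1 = 3, slack = 0, bound satisfied, MDS.

Singleton bound: d ≤ n − k + 1.
Here n = 7, k = 5, so n − k + 1 = 3.
Given d = 3, check d ≤ 3: YES.
Slack = (n − k + 1) − d = 0.
The code is MDS (slack = 0).
Description: the claimed parameters are [7, 5, 3]_9; such a code would be MDS (meets Singleton bound).


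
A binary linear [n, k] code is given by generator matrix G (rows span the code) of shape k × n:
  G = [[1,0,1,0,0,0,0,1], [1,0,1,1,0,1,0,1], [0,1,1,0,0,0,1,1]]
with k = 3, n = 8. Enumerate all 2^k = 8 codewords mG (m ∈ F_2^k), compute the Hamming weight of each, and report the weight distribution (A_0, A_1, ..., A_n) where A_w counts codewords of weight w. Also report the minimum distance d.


Weight distribution: A_0 = 1, A_2 = 1, A_3 = 2, A_4 = 1, A_5 = 2, A_6 = 1. Minimum distance d = 2.

Enumerate all 2^3 = 8 messages m ∈ F_2^3.
For each, compute codeword c = mG in F_2^8, then tally its weight.
  m = 000 → c = 00000000, weight = 0.
  m = 100 → c = 10100001, weight = 3.
  m = 010 → c = 10110101, weight = 5.
  m = 110 → c = 00010100, weight = 2.
  m = 001 → c = 01100011, weight = 4.
  m = 101 → c = 11000010, weight = 3.
  m = 011 → c = 11010110, weight = 5.
  m = 111 → c = 01110111, weight = 6.
Tally weights:
  weight 0: 1 codewords.
  weight 2: 1 codewords.
  weight 3: 2 codewords.
  weight 4: 1 codewords.
  weight 5: 2 codewords.
  weight 6: 1 codewords.
Minimum distance d = smallest w > 0 with A_w > 0 = 2.
Sanity: Σ A_w = 8 = 2^3 = 8 ✓.


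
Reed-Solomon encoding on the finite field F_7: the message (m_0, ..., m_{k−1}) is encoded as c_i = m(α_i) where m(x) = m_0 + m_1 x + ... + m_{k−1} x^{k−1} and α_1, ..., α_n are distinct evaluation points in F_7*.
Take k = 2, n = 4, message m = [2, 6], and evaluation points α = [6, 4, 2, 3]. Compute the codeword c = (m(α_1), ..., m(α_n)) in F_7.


c = [3, 5, 0, 6]

Message polynomial: m(x) = 2 + 6·x (mod 7).
For each evaluation point α_i, compute m(α_i) mod 7:
  α_1 = 6: Horner steps 6 → 3, so m(6) = 3.
  α_2 = 4: Horner steps 6 → 5, so m(4) = 5.
  α_3 = 2: Horner steps 6 → 0, so m(2) = 0.
  α_4 = 3: Horner steps 6 → 6, so m(3) = 6.
Codeword c = [3, 5, 0, 6] ∈ F_7^4.


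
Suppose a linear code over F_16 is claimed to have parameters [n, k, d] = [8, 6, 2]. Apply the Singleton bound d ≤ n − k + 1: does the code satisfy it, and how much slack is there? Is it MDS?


Singleton RHS = n − k + 1 = 3, slack = 1, bound satisfied, not MDS.

Singleton bound: d ≤ n − k + 1.
Here n = 8, k = 6, so n − k + 1 = 3.
Given d = 2, check d ≤ 3: YES.
Slack = (n − k + 1) − d = 1.
The code is NOT MDS (slack = 1 > 0).
Description: the claimed parameters are [8, 6, 2]_16; such a code would be non-MDS.


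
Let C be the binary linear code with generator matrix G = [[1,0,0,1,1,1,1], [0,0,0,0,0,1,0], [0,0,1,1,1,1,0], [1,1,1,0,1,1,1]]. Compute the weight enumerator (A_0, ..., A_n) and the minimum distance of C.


Weight distribution: A_0 = 1, A_1 = 1, A_2 = 1, A_3 = 4, A_4 = 5, A_5 = 3, A_6 = 1. Minimum distance d = 1.

Enumerate all 2^4 = 16 messages m ∈ F_2^4.
For each, compute codeword c = mG in F_2^7, then tally its weight.
  m = 0000 → c = 0000000, weight = 0.
  m = 1000 → c = 1001111, weight = 5.
  m = 0100 → c = 0000010, weight = 1.
  m = 1100 → c = 1001101, weight = 4.
  m = 0010 → c = 0011110, weight = 4.
  m = 1010 → c = 1010001, weight = 3.
  m = 0110 → c = 0011100, weight = 3.
  m = 1110 → c = 1010011, weight = 4.
  m = 0001 → c = 1110111, weight = 6.
  m = 1001 → c = 0111000, weight = 3.
  m = 0101 → c = 1110101, weight = 5.
  m = 1101 → c = 0111010, weight = 4.
  m = 0011 → c = 1101001, weight = 4.
  m = 1011 → c = 0100110, weight = 3.
  m = 0111 → c = 1101011, weight = 5.
  m = 1111 → c = 0100100, weight = 2.
Tally weights:
  weight 0: 1 codewords.
  weight 1: 1 codewords.
  weight 2: 1 codewords.
  weight 3: 4 codewords.
  weight 4: 5 codewords.
  weight 5: 3 codewords.
  weight 6: 1 codewords.
Minimum distance d = smallest w > 0 with A_w > 0 = 1.
Sanity: Σ A_w = 16 = 2^4 = 16 ✓.


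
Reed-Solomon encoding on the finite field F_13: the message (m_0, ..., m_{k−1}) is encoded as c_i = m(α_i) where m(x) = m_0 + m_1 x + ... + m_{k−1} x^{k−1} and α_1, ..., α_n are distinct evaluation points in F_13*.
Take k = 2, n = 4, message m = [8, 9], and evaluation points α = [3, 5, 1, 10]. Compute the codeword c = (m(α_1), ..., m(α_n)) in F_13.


c = [9, 1, 4, 7]

Message polynomial: m(x) = 8 + 9·x (mod 13).
For each evaluation point α_i, compute m(α_i) mod 13:
  α_1 = 3: Horner steps 9 → 9, so m(3) = 9.
  α_2 = 5: Horner steps 9 → 1, so m(5) = 1.
  α_3 = 1: Horner steps 9 → 4, so m(1) = 4.
  α_4 = 10: Horner steps 9 → 7, so m(10) = 7.
Codeword c = [9, 1, 4, 7] ∈ F_13^4.


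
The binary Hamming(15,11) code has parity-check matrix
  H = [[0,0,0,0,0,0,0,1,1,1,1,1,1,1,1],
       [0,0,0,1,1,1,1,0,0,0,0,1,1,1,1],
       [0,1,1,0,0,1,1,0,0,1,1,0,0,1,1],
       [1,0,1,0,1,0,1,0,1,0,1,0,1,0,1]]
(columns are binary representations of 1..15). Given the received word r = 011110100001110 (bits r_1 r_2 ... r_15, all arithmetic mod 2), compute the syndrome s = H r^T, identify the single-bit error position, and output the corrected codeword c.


s = (1, 0, 0, 0)^T, error position = 8, corrected codeword c = 011110110001110

Compute s = H r^T mod 2 one row at a time:
  s_1 = 0 + 0 + 0 + 0 + 1 + 1 + 1 + 0 = 3 ≡ 1 (mod 2).
  s_2 = 1 + 1 + 0 + 1 + 1 + 1 + 1 + 0 = 6 ≡ 0 (mod 2).
  s_3 = 1 + 1 + 0 + 1 + 0 + 0 + 1 + 0 = 4 ≡ 0 (mod 2).
  s_4 = 0 + 1 + 1 + 1 + 0 + 0 + 1 + 0 = 4 ≡ 0 (mod 2).
s = (1, 0, 0, 0)^T — this equals column 8 of H (binary 1000), so error is at position 8.
Correct: flip bit 8 of r = 011110100001110 to get c = 011110110001110.


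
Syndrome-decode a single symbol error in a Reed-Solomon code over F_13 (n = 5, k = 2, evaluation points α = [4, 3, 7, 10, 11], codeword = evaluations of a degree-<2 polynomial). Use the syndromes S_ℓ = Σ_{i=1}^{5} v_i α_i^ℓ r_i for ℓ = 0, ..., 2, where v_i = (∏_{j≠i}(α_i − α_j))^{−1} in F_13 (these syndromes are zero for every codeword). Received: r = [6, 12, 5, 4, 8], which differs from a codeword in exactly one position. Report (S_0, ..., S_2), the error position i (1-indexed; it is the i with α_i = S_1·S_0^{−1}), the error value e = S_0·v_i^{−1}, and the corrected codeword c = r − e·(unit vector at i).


S = (12, 10, 4), error at position 2, error magnitude e = 10, c = [6, 2, 5, 4, 8].

Step 1: column multipliers v_i = (∏_{j≠i}(α_i − α_j))^{−1} mod 13.
  i = 1 (α = 4): (4−3)(4−7)(4−10)(4−11) = 1·(−3)·(−6)·(−7) = −126 ≡ 4, so v_1 = 4^{−1} = 10 (mod 13).
  i = 2 (α = 3): (3−4)(3−7)(3−10)(3−11) = (−1)·(−4)·(−7)·(−8) = 224 ≡ 3, so v_2 = 3^{−1} = 9 (mod 13).
  i = 3 (α = 7): (7−4)(7−3)(7−10)(7−11) = 3·4·(−3)·(−4) = 144 ≡ 1, so v_3 = 1^{−1} = 1 (mod 13).
  i = 4 (α = 10): (10−4)(10−3)(10−7)(10−11) = 6·7·3·(−1) = −126 ≡ 4, so v_4 = 4^{−1} = 10 (mod 13).
  i = 5 (α = 11): (11−4)(11−3)(11−7)(11−10) = 7·8·4·1 = 224 ≡ 3, so v_5 = 3^{−1} = 9 (mod 13).
  v = [10, 9, 1, 10, 9].
Step 2: syndromes of r = [6, 12, 5, 4, 8] (all sums mod 13).
  S_0 = Σ v_i r_i = 10·6 + 9·12 + 1·5 + 10·4 + 9·8 = 285 ≡ 12.
  S_1 = Σ v_i α_i r_i = 10·4·6 + 9·3·12 + 1·7·5 + 10·10·4 + 9·11·8 = 1791 ≡ 10.
  α_i^2 mod 13 = [3, 9, 10, 9, 4].
  S_2 = Σ v_i α_i^2 r_i = 10·3·6 + 9·9·12 + 1·10·5 + 10·9·4 + 9·4·8 = 1850 ≡ 4.
  S = (12, 10, 4) ≠ 0, so r is not a codeword (an error is present).
Step 3: locate the error. For a single error e at position i, S_ℓ = v_i·e·α_i^ℓ, so α_err = S_1/S_0.
  S_0^{−1} = 12^{−1} = 12 (mod 13), so α_err = 10·12 = 120 ≡ 3 = α_2. Error position i = 2.
  Consistency check: S_2/S_1 = 4·4 = 16 ≡ 3 = α_err ✓ (single-error assumption holds).
Step 4: error magnitude e = S_0/v_2 = S_0·∏_{j≠2}(α_2 − α_j) = 12·3 = 36 ≡ 10 (mod 13).
Step 5: correct position 2: c_2 = r_2 − e = 12 − 10 ≡ 2 (mod 13). Hence c = [6, 2, 5, 4, 8].
  Check: interpolating c through the α_i gives m(x) = 3 + 4·x (degree < 2) with m(α_i) = c_i for every i, so c is indeed a codeword.


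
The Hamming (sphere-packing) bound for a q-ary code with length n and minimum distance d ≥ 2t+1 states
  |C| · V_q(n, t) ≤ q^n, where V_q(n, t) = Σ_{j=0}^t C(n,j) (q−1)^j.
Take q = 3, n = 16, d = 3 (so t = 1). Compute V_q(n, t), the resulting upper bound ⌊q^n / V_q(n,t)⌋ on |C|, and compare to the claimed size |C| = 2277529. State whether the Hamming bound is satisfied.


V_q(n, t) = 33, q^n = 43046721, Hamming bound = 1304446, |C| = 2277529 > bound (violated).

Step 1: Compute V_q(n, t) = Σ_{j=0}^1 C(n, j) (q−1)^j.
  j = 0: C(16,0)·(2)^0 = 1·1 = 1.
  j = 1: C(16,1)·(2)^1 = 16·2 = 32.
  V_q(n, t) = 1 + 32 = 33.
Step 2: q^n = 3^16 = 43046721.
Step 3: Hamming bound ⌊q^n / V_q(n,t)⌋ = ⌊43046721/33⌋ = 1304446.
Step 4: Compare |C| = 2277529 to 1304446: violated.
The claimed |C| lies above the Hamming bound, so no 3-ary code of length 16 with d ≥ 3 can have 2277529 codewords.


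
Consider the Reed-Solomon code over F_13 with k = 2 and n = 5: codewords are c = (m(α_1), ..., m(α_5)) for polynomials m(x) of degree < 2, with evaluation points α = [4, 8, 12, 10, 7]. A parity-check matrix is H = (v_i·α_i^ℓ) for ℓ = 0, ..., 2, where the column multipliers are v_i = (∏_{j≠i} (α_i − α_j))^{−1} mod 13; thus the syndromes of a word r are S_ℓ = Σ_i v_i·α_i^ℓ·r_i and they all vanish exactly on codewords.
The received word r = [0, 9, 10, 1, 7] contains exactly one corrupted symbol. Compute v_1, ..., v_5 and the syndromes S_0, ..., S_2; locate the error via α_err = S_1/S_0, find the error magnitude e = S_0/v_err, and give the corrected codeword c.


S = (5, 1, 8), error at position 2, error magnitude e = 4, c = [0, 5, 10, 1, 7].

Step 1: column multipliers v_i = (∏_{j≠i}(α_i − α_j))^{−1} mod 13.
  i = 1 (α = 4): (4−8)(4−12)(4−10)(4−7) = (−4)·(−8)·(−6)·(−3) = 576 ≡ 4, so v_1 = 4^{−1} = 10 (mod 13).
  i = 2 (α = 8): (8−4)(8−12)(8−10)(8−7) = 4·(−4)·(−2)·1 = 32 ≡ 6, so v_2 = 6^{−1} = 11 (mod 13).
  i = 3 (α = 12): (12−4)(12−8)(12−10)(12−7) = 8·4·2·5 = 320 ≡ 8, so v_3 = 8^{−1} = 5 (mod 13).
  i = 4 (α = 10): (10−4)(10−8)(10−12)(10−7) = 6·2·(−2)·3 = −72 ≡ 6, so v_4 = 6^{−1} = 11 (mod 13).
  i = 5 (α = 7): (7−4)(7−8)(7−12)(7−10) = 3·(−1)·(−5)·(−3) = −45 ≡ 7, so v_5 = 7^{−1} = 2 (mod 13).
  v = [10, 11, 5, 11, 2].
Step 2: syndromes of r = [0, 9, 10, 1, 7] (all sums mod 13).
  S_0 = Σ v_i r_i = 10·0 + 11·9 + 5·10 + 11·1 + 2·7 = 174 ≡ 5.
  S_1 = Σ v_i α_i r_i = 10·4·0 + 11·8·9 + 5·12·10 + 11·10·1 + 2·7·7 = 1600 ≡ 1.
  α_i^2 mod 13 = [3, 12, 1, 9, 10].
  S_2 = Σ v_i α_i^2 r_i = 10·3·0 + 11·12·9 + 5·1·10 + 11·9·1 + 2·10·7 = 1477 ≡ 8.
  S = (5, 1, 8) ≠ 0, so r is not a codeword (an error is present).
Step 3: locate the error. For a single error e at position i, S_ℓ = v_i·e·α_i^ℓ, so α_err = S_1/S_0.
  S_0^{−1} = 5^{−1} = 8 (mod 13), so α_err = 1·8 = 8 ≡ 8 = α_2. Error position i = 2.
  Consistency check: S_2/S_1 = 8·1 = 8 ≡ 8 = α_err ✓ (single-error assumption holds).
Step 4: error magnitude e = S_0/v_2 = S_0·∏_{j≠2}(α_2 − α_j) = 5·6 = 30 ≡ 4 (mod 13).
Step 5: correct position 2: c_2 = r_2 − e = 9 − 4 ≡ 5 (mod 13). Hence c = [0, 5, 10, 1, 7].
  Check: interpolating c through the α_i gives m(x) = 8 + 11·x (degree < 2) with m(α_i) = c_i for every i, so c is indeed a codeword.


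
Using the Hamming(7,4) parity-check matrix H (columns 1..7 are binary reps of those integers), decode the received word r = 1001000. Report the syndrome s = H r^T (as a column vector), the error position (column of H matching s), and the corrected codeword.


s = (1, 0, 1)^T, error position = 5, corrected codeword c = 1001100

Compute s = H r^T mod 2 one row at a time:
  s_1 = 1 + 0 + 0 + 0 = 1 ≡ 1 (mod 2).
  s_2 = 0 + 0 + 0 + 0 = 0 ≡ 0 (mod 2).
  s_3 = 1 + 0 + 0 + 0 = 1 ≡ 1 (mod 2).
s = (1, 0, 1)^T — this equals column 5 of H (binary 101), so error is at position 5.
Correct: flip bit 5 of r = 1001000 to get c = 1001100.


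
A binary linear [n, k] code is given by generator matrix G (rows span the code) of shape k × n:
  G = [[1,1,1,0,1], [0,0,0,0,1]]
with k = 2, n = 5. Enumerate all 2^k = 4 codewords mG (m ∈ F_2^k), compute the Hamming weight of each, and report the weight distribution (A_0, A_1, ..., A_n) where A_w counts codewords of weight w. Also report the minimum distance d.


Weight distribution: A_0 = 1, A_1 = 1, A_3 = 1, A_4 = 1. Minimum distance d = 1.

Enumerate all 2^2 = 4 messages m ∈ F_2^2.
For each, compute codeword c = mG in F_2^5, then tally its weight.
  m = 00 → c = 00000, weight = 0.
  m = 10 → c = 11101, weight = 4.
  m = 01 → c = 00001, weight = 1.
  m = 11 → c = 11100, weight = 3.
Tally weights:
  weight 0: 1 codewords.
  weight 1: 1 codewords.
  weight 3: 1 codewords.
  weight 4: 1 codewords.
Minimum distance d = smallest w > 0 with A_w > 0 = 1.
Sanity: Σ A_w = 4 = 2^2 = 4 ✓.


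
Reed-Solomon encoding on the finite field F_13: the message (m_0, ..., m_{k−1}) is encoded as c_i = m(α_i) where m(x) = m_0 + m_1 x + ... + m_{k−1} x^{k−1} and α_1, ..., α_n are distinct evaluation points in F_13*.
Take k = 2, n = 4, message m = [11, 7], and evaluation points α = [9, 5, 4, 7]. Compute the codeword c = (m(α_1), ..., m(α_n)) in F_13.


c = [9, 7, 0, 8]

Message polynomial: m(x) = 11 + 7·x (mod 13).
For each evaluation point α_i, compute m(α_i) mod 13:
  α_1 = 9: Horner steps 7 → 9, so m(9) = 9.
  α_2 = 5: Horner steps 7 → 7, so m(5) = 7.
  α_3 = 4: Horner steps 7 → 0, so m(4) = 0.
  α_4 = 7: Horner steps 7 → 8, so m(7) = 8.
Codeword c = [9, 7, 0, 8] ∈ F_13^4.


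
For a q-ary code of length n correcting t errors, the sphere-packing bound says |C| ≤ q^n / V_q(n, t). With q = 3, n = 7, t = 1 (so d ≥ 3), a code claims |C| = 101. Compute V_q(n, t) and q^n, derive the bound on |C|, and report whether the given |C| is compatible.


V_q(n, t) = 15, q^n = 2187, Hamming bound = 145, |C| = 101 ≤ bound (satisfied).

Step 1: Compute V_q(n, t) = Σ_{j=0}^1 C(n, j) (q−1)^j.
  j = 0: C(7,0)·(2)^0 = 1·1 = 1.
  j = 1: C(7,1)·(2)^1 = 7·2 = 14.
  V_q(n, t) = 1 + 14 = 15.
Step 2: q^n = 3^7 = 2187.
Step 3: Hamming bound ⌊q^n / V_q(n,t)⌋ = ⌊2187/15⌋ = 145.
Step 4: Compare |C| = 101 to 145: satisfied.
The claimed |C| lies below the Hamming bound.


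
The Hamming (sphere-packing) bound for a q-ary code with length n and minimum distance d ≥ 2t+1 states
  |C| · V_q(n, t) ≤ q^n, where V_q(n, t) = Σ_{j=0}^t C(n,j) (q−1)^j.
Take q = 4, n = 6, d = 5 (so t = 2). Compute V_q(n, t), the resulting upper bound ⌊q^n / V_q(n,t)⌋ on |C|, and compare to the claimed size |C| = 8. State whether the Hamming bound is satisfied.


V_q(n, t) = 154, q^n = 4096, Hamming bound = 26, |C| = 8 ≤ bound (satisfied).

Step 1: Compute V_q(n, t) = Σ_{j=0}^2 C(n, j) (q−1)^j.
  j = 0: C(6,0)·(3)^0 = 1·1 = 1.
  j = 1: C(6,1)·(3)^1 = 6·3 = 18.
  j = 2: C(6,2)·(3)^2 = 15·9 = 135.
  V_q(n, t) = 1 + 18 + 135 = 154.
Step 2: q^n = 4^6 = 4096.
Step 3: Hamming bound ⌊q^n / V_q(n,t)⌋ = ⌊4096/154⌋ = 26.
Step 4: Compare |C| = 8 to 26: satisfied.
The claimed |C| lies below the Hamming bound.


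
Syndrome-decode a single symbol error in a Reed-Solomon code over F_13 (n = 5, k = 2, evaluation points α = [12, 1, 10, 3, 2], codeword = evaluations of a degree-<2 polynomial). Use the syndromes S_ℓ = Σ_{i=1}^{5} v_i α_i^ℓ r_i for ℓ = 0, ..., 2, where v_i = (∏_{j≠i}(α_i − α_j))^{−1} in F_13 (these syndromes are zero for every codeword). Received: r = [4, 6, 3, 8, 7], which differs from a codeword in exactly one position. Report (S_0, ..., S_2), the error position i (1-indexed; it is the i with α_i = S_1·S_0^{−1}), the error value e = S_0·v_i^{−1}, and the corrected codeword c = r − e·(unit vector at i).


S = (11, 6, 8), error at position 3, error magnitude e = 1, c = [4, 6, 2, 8, 7].

Step 1: column multipliers v_i = (∏_{j≠i}(α_i − α_j))^{−1} mod 13.
  i = 1 (α = 12): (12−1)(12−10)(12−3)(12−2) = 11·2·9·10 = 1980 ≡ 4, so v_1 = 4^{−1} = 10 (mod 13).
  i = 2 (α = 1): (1−12)(1−10)(1−3)(1−2) = (−11)·(−9)·(−2)·(−1) = 198 ≡ 3, so v_2 = 3^{−1} = 9 (mod 13).
  i = 3 (α = 10): (10−12)(10−1)(10−3)(10−2) = (−2)·9·7·8 = −1008 ≡ 6, so v_3 = 6^{−1} = 11 (mod 13).
  i = 4 (α = 3): (3−12)(3−1)(3−10)(3−2) = (−9)·2·(−7)·1 = 126 ≡ 9, so v_4 = 9^{−1} = 3 (mod 13).
  i = 5 (α = 2): (2−12)(2−1)(2−10)(2−3) = (−10)·1·(−8)·(−1) = −80 ≡ 11, so v_5 = 11^{−1} = 6 (mod 13).
  v = [10, 9, 11, 3, 6].
Step 2: syndromes of r = [4, 6, 3, 8, 7] (all sums mod 13).
  S_0 = Σ v_i r_i = 10·4 + 9·6 + 11·3 + 3·8 + 6·7 = 193 ≡ 11.
  S_1 = Σ v_i α_i r_i = 10·12·4 + 9·1·6 + 11·10·3 + 3·3·8 + 6·2·7 = 1020 ≡ 6.
  α_i^2 mod 13 = [1, 1, 9, 9, 4].
  S_2 = Σ v_i α_i^2 r_i = 10·1·4 + 9·1·6 + 11·9·3 + 3·9·8 + 6·4·7 = 775 ≡ 8.
  S = (11, 6, 8) ≠ 0, so r is not a codeword (an error is present).
Step 3: locate the error. For a single error e at position i, S_ℓ = v_i·e·α_i^ℓ, so α_err = S_1/S_0.
  S_0^{−1} = 11^{−1} = 6 (mod 13), so α_err = 6·6 = 36 ≡ 10 = α_3. Error position i = 3.
  Consistency check: S_2/S_1 = 8·11 = 88 ≡ 10 = α_err ✓ (single-error assumption holds).
Step 4: error magnitude e = S_0/v_3 = S_0·∏_{j≠3}(α_3 − α_j) = 11·6 = 66 ≡ 1 (mod 13).
Step 5: correct position 3: c_3 = r_3 − e = 3 − 1 ≡ 2 (mod 13). Hence c = [4, 6, 2, 8, 7].
  Check: interpolating c through the α_i gives m(x) = 5 + 1·x (degree < 2) with m(α_i) = c_i for every i, so c is indeed a codeword.
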